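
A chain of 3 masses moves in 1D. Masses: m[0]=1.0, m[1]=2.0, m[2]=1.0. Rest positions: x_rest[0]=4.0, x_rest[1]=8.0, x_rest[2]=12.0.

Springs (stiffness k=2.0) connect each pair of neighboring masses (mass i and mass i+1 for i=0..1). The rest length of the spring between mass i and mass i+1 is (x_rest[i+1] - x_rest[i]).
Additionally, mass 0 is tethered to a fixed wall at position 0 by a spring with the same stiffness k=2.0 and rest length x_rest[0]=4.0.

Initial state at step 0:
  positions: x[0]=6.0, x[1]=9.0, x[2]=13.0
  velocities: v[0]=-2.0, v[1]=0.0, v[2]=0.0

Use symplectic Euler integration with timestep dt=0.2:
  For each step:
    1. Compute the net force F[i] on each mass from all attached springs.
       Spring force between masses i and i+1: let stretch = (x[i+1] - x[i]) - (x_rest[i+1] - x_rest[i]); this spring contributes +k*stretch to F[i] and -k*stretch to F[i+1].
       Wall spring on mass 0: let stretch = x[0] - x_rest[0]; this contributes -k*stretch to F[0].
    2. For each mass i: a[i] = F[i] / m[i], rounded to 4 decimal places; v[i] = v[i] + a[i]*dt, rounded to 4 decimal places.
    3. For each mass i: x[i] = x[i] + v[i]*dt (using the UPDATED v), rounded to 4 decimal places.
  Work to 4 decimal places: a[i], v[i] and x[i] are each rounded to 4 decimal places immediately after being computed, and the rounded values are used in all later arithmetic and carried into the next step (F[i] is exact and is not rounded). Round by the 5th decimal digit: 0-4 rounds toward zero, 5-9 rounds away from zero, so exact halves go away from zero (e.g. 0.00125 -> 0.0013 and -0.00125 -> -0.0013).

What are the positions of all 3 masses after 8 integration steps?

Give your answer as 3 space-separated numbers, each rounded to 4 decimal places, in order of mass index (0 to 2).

Answer: 3.0909 8.1836 13.0159

Derivation:
Step 0: x=[6.0000 9.0000 13.0000] v=[-2.0000 0.0000 0.0000]
Step 1: x=[5.3600 9.0400 13.0000] v=[-3.2000 0.2000 0.0000]
Step 2: x=[4.5856 9.0912 13.0032] v=[-3.8720 0.2560 0.0160]
Step 3: x=[3.8048 9.1187 13.0134] v=[-3.9040 0.1373 0.0512]
Step 4: x=[3.1447 9.0894 13.0321] v=[-3.3004 -0.1465 0.0933]
Step 5: x=[2.7086 8.9800 13.0553] v=[-2.1804 -0.5469 0.1162]
Step 6: x=[2.5575 8.7828 13.0725] v=[-0.7553 -0.9861 0.0861]
Step 7: x=[2.6999 8.5082 13.0665] v=[0.7118 -1.3732 -0.0298]
Step 8: x=[3.0909 8.1836 13.0159] v=[1.9552 -1.6232 -0.2531]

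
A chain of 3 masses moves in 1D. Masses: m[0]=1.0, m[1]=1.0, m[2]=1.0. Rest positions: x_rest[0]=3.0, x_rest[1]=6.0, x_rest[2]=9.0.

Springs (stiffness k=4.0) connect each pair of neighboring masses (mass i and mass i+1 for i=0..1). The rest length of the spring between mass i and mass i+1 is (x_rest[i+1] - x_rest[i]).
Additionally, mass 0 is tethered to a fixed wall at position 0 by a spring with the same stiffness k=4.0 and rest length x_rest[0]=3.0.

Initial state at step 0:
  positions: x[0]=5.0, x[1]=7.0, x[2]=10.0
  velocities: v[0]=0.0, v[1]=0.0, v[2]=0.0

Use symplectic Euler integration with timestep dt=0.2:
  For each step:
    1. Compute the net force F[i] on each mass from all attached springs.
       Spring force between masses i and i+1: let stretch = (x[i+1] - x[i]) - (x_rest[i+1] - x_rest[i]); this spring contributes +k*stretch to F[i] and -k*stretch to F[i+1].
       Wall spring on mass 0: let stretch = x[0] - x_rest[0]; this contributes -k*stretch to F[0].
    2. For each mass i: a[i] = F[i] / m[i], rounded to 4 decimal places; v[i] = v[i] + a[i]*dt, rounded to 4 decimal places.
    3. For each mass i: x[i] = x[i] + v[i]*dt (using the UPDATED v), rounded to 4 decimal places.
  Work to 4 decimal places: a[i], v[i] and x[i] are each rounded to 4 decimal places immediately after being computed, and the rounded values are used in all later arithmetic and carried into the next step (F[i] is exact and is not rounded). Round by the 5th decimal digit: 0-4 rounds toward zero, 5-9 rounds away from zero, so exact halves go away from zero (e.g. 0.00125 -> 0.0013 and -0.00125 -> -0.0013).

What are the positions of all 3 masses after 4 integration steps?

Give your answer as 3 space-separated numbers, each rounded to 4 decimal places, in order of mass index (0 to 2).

Step 0: x=[5.0000 7.0000 10.0000] v=[0.0000 0.0000 0.0000]
Step 1: x=[4.5200 7.1600 10.0000] v=[-2.4000 0.8000 0.0000]
Step 2: x=[3.7392 7.3520 10.0256] v=[-3.9040 0.9600 0.1280]
Step 3: x=[2.9382 7.3937 10.1034] v=[-4.0051 0.2086 0.3891]
Step 4: x=[2.3799 7.1561 10.2277] v=[-2.7913 -1.1880 0.6213]

Answer: 2.3799 7.1561 10.2277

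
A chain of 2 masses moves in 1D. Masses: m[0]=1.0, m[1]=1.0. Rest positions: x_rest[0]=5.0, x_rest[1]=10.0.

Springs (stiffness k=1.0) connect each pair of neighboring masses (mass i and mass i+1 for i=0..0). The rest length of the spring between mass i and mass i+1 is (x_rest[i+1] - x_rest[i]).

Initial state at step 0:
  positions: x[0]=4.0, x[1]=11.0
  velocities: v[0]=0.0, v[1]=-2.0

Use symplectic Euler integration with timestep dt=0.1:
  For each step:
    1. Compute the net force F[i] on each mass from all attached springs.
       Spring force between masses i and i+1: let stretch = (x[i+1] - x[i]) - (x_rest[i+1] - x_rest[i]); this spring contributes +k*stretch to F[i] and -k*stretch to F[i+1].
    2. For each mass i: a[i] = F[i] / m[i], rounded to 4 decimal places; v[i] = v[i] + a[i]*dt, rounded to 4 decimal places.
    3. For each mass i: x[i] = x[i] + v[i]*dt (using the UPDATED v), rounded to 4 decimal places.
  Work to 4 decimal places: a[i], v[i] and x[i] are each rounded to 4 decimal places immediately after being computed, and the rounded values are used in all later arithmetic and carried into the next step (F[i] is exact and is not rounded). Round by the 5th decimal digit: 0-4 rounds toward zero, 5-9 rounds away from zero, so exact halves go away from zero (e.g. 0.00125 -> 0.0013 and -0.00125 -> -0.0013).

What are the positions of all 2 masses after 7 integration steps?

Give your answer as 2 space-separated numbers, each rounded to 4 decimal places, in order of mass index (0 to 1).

Answer: 4.4043 9.1959

Derivation:
Step 0: x=[4.0000 11.0000] v=[0.0000 -2.0000]
Step 1: x=[4.0200 10.7800] v=[0.2000 -2.2000]
Step 2: x=[4.0576 10.5424] v=[0.3760 -2.3760]
Step 3: x=[4.1101 10.2900] v=[0.5245 -2.5245]
Step 4: x=[4.1744 10.0258] v=[0.6425 -2.6425]
Step 5: x=[4.2472 9.7530] v=[0.7276 -2.7276]
Step 6: x=[4.3250 9.4752] v=[0.7782 -2.7782]
Step 7: x=[4.4043 9.1959] v=[0.7932 -2.7932]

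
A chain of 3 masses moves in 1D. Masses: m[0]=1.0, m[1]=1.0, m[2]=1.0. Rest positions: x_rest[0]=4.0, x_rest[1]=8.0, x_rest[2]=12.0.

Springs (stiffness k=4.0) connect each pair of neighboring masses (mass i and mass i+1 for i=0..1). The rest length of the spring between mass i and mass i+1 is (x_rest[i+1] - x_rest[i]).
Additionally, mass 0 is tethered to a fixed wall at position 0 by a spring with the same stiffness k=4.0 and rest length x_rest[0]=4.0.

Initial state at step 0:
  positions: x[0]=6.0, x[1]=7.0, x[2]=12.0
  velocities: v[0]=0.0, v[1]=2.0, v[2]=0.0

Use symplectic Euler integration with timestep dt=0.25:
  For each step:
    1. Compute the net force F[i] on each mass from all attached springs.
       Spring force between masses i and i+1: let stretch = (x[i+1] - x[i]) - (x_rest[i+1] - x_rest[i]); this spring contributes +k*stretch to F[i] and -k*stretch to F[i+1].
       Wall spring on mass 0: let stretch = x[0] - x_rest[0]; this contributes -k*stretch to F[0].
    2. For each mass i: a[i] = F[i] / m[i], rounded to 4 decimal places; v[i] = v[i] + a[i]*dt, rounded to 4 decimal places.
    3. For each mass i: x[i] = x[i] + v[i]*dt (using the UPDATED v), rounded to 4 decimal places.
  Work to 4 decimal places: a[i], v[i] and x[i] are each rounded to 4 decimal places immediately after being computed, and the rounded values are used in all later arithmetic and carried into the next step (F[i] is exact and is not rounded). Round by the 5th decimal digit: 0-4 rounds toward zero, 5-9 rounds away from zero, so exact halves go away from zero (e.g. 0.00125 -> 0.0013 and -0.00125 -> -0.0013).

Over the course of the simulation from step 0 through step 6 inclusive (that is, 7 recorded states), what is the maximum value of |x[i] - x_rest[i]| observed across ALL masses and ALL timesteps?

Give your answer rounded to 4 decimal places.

Answer: 2.2457

Derivation:
Step 0: x=[6.0000 7.0000 12.0000] v=[0.0000 2.0000 0.0000]
Step 1: x=[4.7500 8.5000 11.7500] v=[-5.0000 6.0000 -1.0000]
Step 2: x=[3.2500 9.8750 11.6875] v=[-6.0000 5.5000 -0.2500]
Step 3: x=[2.5938 10.0469 12.1719] v=[-2.6250 0.6875 1.9375]
Step 4: x=[3.1524 8.8868 13.1250] v=[2.2343 -4.6406 3.8125]
Step 5: x=[4.3565 7.3526 14.0186] v=[4.8163 -6.1368 3.5743]
Step 6: x=[5.2205 6.7359 14.2457] v=[3.4559 -2.4669 0.9083]
Max displacement = 2.2457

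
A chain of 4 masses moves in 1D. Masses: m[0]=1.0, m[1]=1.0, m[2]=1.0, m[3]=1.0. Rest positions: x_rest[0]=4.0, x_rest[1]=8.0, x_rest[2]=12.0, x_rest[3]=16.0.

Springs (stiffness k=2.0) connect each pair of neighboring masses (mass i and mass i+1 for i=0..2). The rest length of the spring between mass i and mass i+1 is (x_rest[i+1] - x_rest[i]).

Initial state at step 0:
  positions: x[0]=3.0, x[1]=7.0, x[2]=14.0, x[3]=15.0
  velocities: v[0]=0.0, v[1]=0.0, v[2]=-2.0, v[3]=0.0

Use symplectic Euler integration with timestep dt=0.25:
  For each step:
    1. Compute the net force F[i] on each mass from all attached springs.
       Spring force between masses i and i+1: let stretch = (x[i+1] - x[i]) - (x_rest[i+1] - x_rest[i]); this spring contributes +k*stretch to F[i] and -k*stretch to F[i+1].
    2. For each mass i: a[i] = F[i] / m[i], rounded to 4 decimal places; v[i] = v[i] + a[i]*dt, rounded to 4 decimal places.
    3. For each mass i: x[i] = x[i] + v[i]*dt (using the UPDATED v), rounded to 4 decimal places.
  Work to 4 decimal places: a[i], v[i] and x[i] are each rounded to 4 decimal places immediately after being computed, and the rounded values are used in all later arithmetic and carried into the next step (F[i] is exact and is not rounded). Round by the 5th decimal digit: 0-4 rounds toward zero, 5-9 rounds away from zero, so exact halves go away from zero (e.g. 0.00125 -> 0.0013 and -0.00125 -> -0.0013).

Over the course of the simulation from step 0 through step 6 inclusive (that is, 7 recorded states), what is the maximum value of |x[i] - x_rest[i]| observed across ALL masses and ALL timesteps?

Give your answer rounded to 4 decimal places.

Answer: 3.0278

Derivation:
Step 0: x=[3.0000 7.0000 14.0000 15.0000] v=[0.0000 0.0000 -2.0000 0.0000]
Step 1: x=[3.0000 7.3750 12.7500 15.3750] v=[0.0000 1.5000 -5.0000 1.5000]
Step 2: x=[3.0469 7.8750 11.1563 15.9219] v=[0.1875 2.0000 -6.3750 2.1875]
Step 3: x=[3.1973 8.1817 9.7481 16.3731] v=[0.6016 1.2266 -5.6329 1.8047]
Step 4: x=[3.4708 8.0611 8.9722 16.4962] v=[1.0938 -0.4824 -3.1036 0.4922]
Step 5: x=[3.8181 7.4806 9.0229 16.1788] v=[1.3890 -2.3220 0.2029 -1.2698]
Step 6: x=[4.1232 6.6351 9.7753 15.4669] v=[1.2203 -3.3821 3.0097 -2.8478]
Max displacement = 3.0278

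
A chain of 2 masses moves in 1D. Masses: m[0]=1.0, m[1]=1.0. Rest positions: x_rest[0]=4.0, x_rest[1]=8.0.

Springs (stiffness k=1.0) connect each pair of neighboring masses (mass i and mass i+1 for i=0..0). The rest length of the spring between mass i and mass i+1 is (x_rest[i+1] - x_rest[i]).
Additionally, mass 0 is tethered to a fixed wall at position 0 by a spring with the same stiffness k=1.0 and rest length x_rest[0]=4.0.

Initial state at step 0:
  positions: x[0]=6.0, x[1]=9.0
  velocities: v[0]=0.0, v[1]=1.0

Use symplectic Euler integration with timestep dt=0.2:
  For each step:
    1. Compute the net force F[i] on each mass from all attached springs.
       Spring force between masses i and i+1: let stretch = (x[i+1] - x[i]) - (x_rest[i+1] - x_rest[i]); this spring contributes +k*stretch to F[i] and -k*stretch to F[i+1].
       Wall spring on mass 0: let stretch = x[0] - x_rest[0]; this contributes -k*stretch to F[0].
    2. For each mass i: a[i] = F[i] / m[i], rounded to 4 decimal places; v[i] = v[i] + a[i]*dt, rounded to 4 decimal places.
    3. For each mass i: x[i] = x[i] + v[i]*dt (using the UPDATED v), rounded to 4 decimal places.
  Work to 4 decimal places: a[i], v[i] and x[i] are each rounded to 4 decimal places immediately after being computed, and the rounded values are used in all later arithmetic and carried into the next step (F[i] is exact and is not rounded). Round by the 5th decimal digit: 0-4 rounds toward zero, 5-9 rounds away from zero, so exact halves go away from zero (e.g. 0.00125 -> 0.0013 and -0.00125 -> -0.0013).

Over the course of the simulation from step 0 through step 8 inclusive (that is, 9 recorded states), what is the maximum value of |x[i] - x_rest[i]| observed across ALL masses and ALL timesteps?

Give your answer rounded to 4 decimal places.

Step 0: x=[6.0000 9.0000] v=[0.0000 1.0000]
Step 1: x=[5.8800 9.2400] v=[-0.6000 1.2000]
Step 2: x=[5.6592 9.5056] v=[-1.1040 1.3280]
Step 3: x=[5.3659 9.7773] v=[-1.4666 1.3587]
Step 4: x=[5.0344 10.0326] v=[-1.6575 1.2764]
Step 5: x=[4.7015 10.2480] v=[-1.6647 1.0768]
Step 6: x=[4.4024 10.4015] v=[-1.4957 0.7675]
Step 7: x=[4.1671 10.4750] v=[-1.1764 0.3677]
Step 8: x=[4.0175 10.4562] v=[-0.7482 -0.0939]
Max displacement = 2.4750

Answer: 2.4750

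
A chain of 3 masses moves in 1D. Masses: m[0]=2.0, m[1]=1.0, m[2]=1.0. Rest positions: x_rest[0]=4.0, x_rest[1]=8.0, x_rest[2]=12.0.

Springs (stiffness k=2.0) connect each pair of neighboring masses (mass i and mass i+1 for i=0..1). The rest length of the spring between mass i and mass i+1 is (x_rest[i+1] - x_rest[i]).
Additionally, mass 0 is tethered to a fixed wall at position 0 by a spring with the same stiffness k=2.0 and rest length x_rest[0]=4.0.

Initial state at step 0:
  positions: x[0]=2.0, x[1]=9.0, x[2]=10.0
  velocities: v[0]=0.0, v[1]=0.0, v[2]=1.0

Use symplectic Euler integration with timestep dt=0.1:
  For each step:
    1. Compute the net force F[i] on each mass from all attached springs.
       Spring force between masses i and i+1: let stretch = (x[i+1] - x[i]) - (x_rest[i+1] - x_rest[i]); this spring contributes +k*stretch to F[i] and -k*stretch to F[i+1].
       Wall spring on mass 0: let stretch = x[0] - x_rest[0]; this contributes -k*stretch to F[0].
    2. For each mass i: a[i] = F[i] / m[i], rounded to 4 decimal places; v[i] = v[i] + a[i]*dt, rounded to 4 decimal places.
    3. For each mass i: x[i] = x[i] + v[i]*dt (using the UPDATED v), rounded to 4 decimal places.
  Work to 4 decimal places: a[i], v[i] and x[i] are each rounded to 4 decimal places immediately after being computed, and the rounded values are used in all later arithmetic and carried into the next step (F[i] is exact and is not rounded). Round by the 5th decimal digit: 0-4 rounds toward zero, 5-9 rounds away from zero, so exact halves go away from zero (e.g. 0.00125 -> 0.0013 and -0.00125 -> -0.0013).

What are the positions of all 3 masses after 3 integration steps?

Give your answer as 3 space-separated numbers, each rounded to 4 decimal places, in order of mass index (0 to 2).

Answer: 2.2891 8.3225 10.6343

Derivation:
Step 0: x=[2.0000 9.0000 10.0000] v=[0.0000 0.0000 1.0000]
Step 1: x=[2.0500 8.8800 10.1600] v=[0.5000 -1.2000 1.6000]
Step 2: x=[2.1478 8.6490 10.3744] v=[0.9780 -2.3100 2.1440]
Step 3: x=[2.2891 8.3225 10.6343] v=[1.4133 -3.2652 2.5989]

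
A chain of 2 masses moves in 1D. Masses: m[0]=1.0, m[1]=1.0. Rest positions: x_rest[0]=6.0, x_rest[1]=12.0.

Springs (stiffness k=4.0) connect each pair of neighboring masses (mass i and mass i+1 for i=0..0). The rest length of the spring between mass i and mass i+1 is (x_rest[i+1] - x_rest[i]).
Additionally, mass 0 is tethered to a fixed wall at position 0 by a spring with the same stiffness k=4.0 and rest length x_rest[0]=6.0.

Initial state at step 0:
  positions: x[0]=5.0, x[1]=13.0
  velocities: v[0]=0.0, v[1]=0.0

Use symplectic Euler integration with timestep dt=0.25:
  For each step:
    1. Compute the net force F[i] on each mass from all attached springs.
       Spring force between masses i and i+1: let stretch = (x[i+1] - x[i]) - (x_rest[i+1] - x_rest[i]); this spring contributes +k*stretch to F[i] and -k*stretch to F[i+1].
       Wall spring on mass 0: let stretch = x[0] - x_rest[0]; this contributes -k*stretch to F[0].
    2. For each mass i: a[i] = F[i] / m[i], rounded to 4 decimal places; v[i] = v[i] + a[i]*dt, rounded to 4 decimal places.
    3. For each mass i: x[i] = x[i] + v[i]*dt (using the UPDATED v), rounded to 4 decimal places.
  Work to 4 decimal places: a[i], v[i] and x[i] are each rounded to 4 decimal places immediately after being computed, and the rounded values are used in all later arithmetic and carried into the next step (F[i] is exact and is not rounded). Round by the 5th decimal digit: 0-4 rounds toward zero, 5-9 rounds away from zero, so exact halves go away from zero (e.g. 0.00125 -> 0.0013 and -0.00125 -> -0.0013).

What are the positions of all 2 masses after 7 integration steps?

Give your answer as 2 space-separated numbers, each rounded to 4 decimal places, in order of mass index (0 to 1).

Answer: 4.6021 12.5988

Derivation:
Step 0: x=[5.0000 13.0000] v=[0.0000 0.0000]
Step 1: x=[5.7500 12.5000] v=[3.0000 -2.0000]
Step 2: x=[6.7500 11.8125] v=[4.0000 -2.7500]
Step 3: x=[7.3281 11.3594] v=[2.3125 -1.8125]
Step 4: x=[7.0820 11.3985] v=[-0.9843 0.1562]
Step 5: x=[6.1446 11.8584] v=[-3.7498 1.8397]
Step 6: x=[5.0995 12.3899] v=[-4.1806 2.1259]
Step 7: x=[4.6021 12.5988] v=[-1.9897 0.8355]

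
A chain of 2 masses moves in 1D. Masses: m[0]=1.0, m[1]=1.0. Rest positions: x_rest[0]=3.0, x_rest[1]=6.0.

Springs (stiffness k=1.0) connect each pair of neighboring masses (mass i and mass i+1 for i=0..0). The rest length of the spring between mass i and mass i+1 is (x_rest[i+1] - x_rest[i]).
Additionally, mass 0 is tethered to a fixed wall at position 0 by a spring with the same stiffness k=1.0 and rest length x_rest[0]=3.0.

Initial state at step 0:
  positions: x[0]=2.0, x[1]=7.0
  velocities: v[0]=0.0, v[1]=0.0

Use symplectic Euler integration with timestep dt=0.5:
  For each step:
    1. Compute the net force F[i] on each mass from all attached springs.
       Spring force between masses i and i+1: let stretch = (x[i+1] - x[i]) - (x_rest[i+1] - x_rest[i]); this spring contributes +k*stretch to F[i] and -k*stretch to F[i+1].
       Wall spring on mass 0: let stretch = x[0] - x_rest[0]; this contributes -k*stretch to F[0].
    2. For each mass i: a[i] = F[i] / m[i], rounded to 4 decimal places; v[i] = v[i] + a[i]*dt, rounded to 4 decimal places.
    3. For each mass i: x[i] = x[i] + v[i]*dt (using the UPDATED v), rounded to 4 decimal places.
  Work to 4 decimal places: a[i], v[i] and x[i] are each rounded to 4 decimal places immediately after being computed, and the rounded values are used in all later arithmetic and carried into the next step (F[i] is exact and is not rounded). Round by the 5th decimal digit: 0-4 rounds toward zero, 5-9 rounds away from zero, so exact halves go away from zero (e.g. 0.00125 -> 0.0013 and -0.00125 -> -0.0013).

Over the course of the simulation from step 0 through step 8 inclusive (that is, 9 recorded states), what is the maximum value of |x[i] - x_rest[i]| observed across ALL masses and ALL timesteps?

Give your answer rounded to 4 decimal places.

Answer: 1.3980

Derivation:
Step 0: x=[2.0000 7.0000] v=[0.0000 0.0000]
Step 1: x=[2.7500 6.5000] v=[1.5000 -1.0000]
Step 2: x=[3.7500 5.8125] v=[2.0000 -1.3750]
Step 3: x=[4.3282 5.3594] v=[1.1563 -0.9063]
Step 4: x=[4.0821 5.3985] v=[-0.4922 0.0781]
Step 5: x=[3.1446 5.8585] v=[-1.8751 0.9199]
Step 6: x=[2.0994 6.3900] v=[-2.0905 1.0630]
Step 7: x=[1.6020 6.5989] v=[-0.9949 0.4177]
Step 8: x=[1.9533 6.3085] v=[0.7026 -0.5808]
Max displacement = 1.3980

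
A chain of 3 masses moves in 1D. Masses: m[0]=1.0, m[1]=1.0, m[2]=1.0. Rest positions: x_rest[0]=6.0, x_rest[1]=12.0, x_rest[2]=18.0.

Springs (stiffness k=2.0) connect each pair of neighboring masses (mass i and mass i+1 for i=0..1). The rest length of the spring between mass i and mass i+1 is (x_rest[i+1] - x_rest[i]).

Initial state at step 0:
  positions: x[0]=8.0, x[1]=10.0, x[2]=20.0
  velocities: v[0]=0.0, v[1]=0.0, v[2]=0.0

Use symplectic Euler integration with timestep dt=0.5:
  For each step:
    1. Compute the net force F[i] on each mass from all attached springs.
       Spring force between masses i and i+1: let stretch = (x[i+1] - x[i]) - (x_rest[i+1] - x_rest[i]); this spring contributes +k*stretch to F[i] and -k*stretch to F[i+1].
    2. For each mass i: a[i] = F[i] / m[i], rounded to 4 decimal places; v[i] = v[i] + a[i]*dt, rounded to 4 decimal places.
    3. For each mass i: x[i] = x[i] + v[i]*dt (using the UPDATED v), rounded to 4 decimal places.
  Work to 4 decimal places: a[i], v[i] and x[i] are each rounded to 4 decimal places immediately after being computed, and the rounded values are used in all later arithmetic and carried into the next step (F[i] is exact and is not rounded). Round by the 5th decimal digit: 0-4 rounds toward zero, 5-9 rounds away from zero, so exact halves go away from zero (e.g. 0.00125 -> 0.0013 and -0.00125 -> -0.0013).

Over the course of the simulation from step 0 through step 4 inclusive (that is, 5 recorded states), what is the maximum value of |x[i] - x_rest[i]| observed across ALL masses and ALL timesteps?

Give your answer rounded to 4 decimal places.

Step 0: x=[8.0000 10.0000 20.0000] v=[0.0000 0.0000 0.0000]
Step 1: x=[6.0000 14.0000 18.0000] v=[-4.0000 8.0000 -4.0000]
Step 2: x=[5.0000 16.0000 17.0000] v=[-2.0000 4.0000 -2.0000]
Step 3: x=[6.5000 13.0000 18.5000] v=[3.0000 -6.0000 3.0000]
Step 4: x=[8.2500 9.5000 20.2500] v=[3.5000 -7.0000 3.5000]
Max displacement = 4.0000

Answer: 4.0000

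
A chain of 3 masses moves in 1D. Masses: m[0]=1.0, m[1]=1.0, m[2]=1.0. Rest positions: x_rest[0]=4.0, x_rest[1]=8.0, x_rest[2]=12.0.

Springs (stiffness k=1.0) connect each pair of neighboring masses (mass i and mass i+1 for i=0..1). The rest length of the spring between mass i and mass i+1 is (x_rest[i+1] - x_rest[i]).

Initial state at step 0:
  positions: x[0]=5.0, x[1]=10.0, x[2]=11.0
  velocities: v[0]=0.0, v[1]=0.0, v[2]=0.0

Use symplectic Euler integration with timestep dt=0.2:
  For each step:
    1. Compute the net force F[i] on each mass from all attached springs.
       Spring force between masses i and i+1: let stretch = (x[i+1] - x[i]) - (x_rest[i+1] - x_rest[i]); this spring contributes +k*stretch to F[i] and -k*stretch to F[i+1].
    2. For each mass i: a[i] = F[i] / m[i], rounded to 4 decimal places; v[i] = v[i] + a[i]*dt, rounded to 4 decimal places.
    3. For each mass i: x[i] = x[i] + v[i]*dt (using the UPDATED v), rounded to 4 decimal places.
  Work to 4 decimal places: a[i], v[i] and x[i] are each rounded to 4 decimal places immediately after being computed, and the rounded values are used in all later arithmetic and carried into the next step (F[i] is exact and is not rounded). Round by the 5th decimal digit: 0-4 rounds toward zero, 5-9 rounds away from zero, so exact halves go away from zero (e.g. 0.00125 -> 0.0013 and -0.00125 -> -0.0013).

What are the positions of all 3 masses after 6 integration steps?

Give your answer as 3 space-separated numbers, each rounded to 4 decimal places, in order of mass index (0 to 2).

Step 0: x=[5.0000 10.0000 11.0000] v=[0.0000 0.0000 0.0000]
Step 1: x=[5.0400 9.8400 11.1200] v=[0.2000 -0.8000 0.6000]
Step 2: x=[5.1120 9.5392 11.3488] v=[0.3600 -1.5040 1.1440]
Step 3: x=[5.2011 9.1337 11.6652] v=[0.4454 -2.0275 1.5821]
Step 4: x=[5.2875 8.6722 12.0404] v=[0.4319 -2.3077 1.8758]
Step 5: x=[5.3493 8.2100 12.4408] v=[0.3088 -2.3110 2.0022]
Step 6: x=[5.3655 7.8026 12.8320] v=[0.0809 -2.0370 1.9560]

Answer: 5.3655 7.8026 12.8320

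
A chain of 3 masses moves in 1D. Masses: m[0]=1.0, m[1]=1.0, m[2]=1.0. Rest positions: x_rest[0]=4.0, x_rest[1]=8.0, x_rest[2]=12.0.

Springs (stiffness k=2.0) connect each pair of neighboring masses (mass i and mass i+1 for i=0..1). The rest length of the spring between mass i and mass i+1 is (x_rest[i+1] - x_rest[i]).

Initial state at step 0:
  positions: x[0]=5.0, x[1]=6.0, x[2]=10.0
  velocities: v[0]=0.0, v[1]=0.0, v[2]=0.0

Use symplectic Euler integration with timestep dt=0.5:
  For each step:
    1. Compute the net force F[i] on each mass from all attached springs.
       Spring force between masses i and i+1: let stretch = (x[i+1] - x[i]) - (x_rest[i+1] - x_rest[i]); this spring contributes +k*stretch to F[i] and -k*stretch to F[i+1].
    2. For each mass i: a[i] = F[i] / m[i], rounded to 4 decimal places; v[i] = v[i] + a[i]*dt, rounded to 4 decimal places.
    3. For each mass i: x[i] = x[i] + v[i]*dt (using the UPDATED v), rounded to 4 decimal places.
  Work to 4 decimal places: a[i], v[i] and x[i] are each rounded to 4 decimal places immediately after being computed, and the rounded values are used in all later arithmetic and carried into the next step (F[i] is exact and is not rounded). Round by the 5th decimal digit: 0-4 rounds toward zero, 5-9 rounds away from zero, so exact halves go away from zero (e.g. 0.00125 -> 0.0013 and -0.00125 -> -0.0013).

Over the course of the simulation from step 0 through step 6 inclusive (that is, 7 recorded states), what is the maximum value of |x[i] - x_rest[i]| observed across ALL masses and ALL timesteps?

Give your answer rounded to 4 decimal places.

Answer: 2.3750

Derivation:
Step 0: x=[5.0000 6.0000 10.0000] v=[0.0000 0.0000 0.0000]
Step 1: x=[3.5000 7.5000 10.0000] v=[-3.0000 3.0000 0.0000]
Step 2: x=[2.0000 8.2500 10.7500] v=[-3.0000 1.5000 1.5000]
Step 3: x=[1.6250 7.1250 12.2500] v=[-0.7500 -2.2500 3.0000]
Step 4: x=[2.0000 5.8125 13.1875] v=[0.7500 -2.6250 1.8750]
Step 5: x=[2.2813 6.2813 12.4375] v=[0.5625 0.9375 -1.5000]
Step 6: x=[2.5626 7.8282 10.6094] v=[0.5625 3.0937 -3.6562]
Max displacement = 2.3750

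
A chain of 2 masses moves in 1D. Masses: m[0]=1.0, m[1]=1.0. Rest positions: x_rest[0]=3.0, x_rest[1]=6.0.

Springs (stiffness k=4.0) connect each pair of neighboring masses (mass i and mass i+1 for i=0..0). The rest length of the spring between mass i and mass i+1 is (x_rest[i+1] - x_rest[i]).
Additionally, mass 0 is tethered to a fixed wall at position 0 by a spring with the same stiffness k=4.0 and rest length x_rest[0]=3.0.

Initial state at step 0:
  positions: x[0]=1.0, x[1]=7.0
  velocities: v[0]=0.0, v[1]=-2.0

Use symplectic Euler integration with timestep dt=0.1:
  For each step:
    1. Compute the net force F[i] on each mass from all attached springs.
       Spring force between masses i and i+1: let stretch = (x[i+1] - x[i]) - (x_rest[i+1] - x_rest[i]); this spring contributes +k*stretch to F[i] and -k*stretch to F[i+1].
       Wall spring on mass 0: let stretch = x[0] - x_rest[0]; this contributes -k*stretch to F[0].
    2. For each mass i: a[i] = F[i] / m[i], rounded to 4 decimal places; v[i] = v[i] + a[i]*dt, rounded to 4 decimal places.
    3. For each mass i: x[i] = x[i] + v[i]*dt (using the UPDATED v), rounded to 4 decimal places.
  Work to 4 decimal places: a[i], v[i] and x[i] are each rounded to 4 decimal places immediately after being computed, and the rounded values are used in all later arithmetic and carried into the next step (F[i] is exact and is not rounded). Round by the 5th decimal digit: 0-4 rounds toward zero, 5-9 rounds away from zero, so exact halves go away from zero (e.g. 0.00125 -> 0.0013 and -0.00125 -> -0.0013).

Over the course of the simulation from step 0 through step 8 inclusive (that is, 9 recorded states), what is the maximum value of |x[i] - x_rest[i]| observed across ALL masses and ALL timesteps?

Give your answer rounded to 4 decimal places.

Answer: 2.2570

Derivation:
Step 0: x=[1.0000 7.0000] v=[0.0000 -2.0000]
Step 1: x=[1.2000 6.6800] v=[2.0000 -3.2000]
Step 2: x=[1.5712 6.2608] v=[3.7120 -4.1920]
Step 3: x=[2.0671 5.7740] v=[4.9594 -4.8678]
Step 4: x=[2.6286 5.2589] v=[5.6153 -5.1506]
Step 5: x=[3.1902 4.7586] v=[5.6160 -5.0027]
Step 6: x=[3.6869 4.3156] v=[4.9673 -4.4301]
Step 7: x=[4.0613 3.9674] v=[3.7440 -3.4816]
Step 8: x=[4.2695 3.7430] v=[2.0819 -2.2440]
Max displacement = 2.2570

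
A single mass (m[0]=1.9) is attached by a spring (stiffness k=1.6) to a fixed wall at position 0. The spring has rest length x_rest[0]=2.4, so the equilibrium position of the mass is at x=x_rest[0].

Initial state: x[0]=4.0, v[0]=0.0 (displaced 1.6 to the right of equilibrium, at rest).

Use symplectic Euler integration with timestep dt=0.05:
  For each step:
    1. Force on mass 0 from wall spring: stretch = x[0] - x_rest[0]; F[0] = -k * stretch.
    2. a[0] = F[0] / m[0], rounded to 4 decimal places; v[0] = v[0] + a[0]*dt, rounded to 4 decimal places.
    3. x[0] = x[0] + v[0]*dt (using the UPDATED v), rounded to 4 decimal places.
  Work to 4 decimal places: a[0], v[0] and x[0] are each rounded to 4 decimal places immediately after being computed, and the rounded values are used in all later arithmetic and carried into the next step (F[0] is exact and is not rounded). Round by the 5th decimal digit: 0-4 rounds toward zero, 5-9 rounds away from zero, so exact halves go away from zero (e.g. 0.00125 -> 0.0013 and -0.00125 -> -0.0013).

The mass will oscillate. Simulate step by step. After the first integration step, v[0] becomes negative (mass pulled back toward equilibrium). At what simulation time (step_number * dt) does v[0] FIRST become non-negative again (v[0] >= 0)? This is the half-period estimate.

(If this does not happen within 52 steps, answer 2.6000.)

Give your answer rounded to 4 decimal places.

Step 0: x=[4.0000] v=[0.0000]
Step 1: x=[3.9966] v=[-0.0674]
Step 2: x=[3.9899] v=[-0.1346]
Step 3: x=[3.9798] v=[-0.2015]
Step 4: x=[3.9664] v=[-0.2680]
Step 5: x=[3.9497] v=[-0.3340]
Step 6: x=[3.9297] v=[-0.3993]
Step 7: x=[3.9065] v=[-0.4637]
Step 8: x=[3.8801] v=[-0.5271]
Step 9: x=[3.8506] v=[-0.5894]
Step 10: x=[3.8181] v=[-0.6505]
Step 11: x=[3.7826] v=[-0.7102]
Step 12: x=[3.7442] v=[-0.7684]
Step 13: x=[3.7030] v=[-0.8250]
Step 14: x=[3.6590] v=[-0.8799]
Step 15: x=[3.6124] v=[-0.9329]
Step 16: x=[3.5632] v=[-0.9840]
Step 17: x=[3.5116] v=[-1.0330]
Step 18: x=[3.4576] v=[-1.0798]
Step 19: x=[3.4014] v=[-1.1243]
Step 20: x=[3.3431] v=[-1.1665]
Step 21: x=[3.2828] v=[-1.2062]
Step 22: x=[3.2206] v=[-1.2434]
Step 23: x=[3.1567] v=[-1.2780]
Step 24: x=[3.0912] v=[-1.3099]
Step 25: x=[3.0243] v=[-1.3390]
Step 26: x=[2.9560] v=[-1.3653]
Step 27: x=[2.8866] v=[-1.3887]
Step 28: x=[2.8161] v=[-1.4092]
Step 29: x=[2.7448] v=[-1.4267]
Step 30: x=[2.6727] v=[-1.4412]
Step 31: x=[2.6001] v=[-1.4527]
Step 32: x=[2.5270] v=[-1.4611]
Step 33: x=[2.4537] v=[-1.4664]
Step 34: x=[2.3803] v=[-1.4687]
Step 35: x=[2.3069] v=[-1.4679]
Step 36: x=[2.2337] v=[-1.4640]
Step 37: x=[2.1609] v=[-1.4570]
Step 38: x=[2.0886] v=[-1.4469]
Step 39: x=[2.0169] v=[-1.4338]
Step 40: x=[1.9460] v=[-1.4177]
Step 41: x=[1.8761] v=[-1.3986]
Step 42: x=[1.8073] v=[-1.3765]
Step 43: x=[1.7397] v=[-1.3515]
Step 44: x=[1.6735] v=[-1.3237]
Step 45: x=[1.6088] v=[-1.2931]
Step 46: x=[1.5458] v=[-1.2598]
Step 47: x=[1.4846] v=[-1.2238]
Step 48: x=[1.4253] v=[-1.1853]
Step 49: x=[1.3681] v=[-1.1443]
Step 50: x=[1.3131] v=[-1.1009]
Step 51: x=[1.2603] v=[-1.0551]
Step 52: x=[1.2099] v=[-1.0071]
v[0] did not become non-negative within 52 steps; using fallback time=2.6000

Answer: 2.6000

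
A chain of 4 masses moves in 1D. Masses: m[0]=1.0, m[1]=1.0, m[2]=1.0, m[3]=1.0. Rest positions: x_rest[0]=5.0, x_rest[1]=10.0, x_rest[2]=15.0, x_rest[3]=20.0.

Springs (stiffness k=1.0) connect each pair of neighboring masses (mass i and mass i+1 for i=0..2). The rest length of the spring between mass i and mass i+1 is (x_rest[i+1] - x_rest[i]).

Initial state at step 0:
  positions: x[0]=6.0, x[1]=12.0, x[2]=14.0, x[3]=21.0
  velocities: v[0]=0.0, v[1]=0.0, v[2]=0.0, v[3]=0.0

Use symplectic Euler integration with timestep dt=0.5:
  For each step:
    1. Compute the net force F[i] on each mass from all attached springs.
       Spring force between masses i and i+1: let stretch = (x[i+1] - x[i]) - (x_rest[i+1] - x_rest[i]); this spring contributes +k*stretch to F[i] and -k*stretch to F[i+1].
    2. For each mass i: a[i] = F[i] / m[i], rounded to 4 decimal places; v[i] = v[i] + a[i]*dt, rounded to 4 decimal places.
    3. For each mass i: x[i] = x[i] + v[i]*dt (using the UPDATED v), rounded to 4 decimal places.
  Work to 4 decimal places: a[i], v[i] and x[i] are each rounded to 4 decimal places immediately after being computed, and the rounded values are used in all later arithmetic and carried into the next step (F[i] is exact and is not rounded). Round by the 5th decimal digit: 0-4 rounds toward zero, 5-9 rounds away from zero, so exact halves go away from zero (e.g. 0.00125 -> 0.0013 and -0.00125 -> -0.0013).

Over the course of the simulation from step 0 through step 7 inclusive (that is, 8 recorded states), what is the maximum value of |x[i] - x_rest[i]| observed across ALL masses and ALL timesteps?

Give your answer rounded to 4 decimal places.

Answer: 2.3282

Derivation:
Step 0: x=[6.0000 12.0000 14.0000 21.0000] v=[0.0000 0.0000 0.0000 0.0000]
Step 1: x=[6.2500 11.0000 15.2500 20.5000] v=[0.5000 -2.0000 2.5000 -1.0000]
Step 2: x=[6.4375 9.8750 16.7500 19.9375] v=[0.3750 -2.2500 3.0000 -1.1250]
Step 3: x=[6.2344 9.6094 17.3282 19.8281] v=[-0.4063 -0.5313 1.1563 -0.2188]
Step 4: x=[5.6250 10.4297 16.6016 20.3438] v=[-1.2188 1.6406 -1.4532 1.0313]
Step 5: x=[4.9668 11.5918 15.2676 21.1739] v=[-1.3165 2.3242 -2.6681 1.6602]
Step 6: x=[4.7148 12.0166 14.4912 21.7775] v=[-0.5040 0.8496 -1.5529 1.2071]
Step 7: x=[5.0383 11.2346 14.9177 21.8095] v=[0.6469 -1.5640 0.8530 0.0640]
Max displacement = 2.3282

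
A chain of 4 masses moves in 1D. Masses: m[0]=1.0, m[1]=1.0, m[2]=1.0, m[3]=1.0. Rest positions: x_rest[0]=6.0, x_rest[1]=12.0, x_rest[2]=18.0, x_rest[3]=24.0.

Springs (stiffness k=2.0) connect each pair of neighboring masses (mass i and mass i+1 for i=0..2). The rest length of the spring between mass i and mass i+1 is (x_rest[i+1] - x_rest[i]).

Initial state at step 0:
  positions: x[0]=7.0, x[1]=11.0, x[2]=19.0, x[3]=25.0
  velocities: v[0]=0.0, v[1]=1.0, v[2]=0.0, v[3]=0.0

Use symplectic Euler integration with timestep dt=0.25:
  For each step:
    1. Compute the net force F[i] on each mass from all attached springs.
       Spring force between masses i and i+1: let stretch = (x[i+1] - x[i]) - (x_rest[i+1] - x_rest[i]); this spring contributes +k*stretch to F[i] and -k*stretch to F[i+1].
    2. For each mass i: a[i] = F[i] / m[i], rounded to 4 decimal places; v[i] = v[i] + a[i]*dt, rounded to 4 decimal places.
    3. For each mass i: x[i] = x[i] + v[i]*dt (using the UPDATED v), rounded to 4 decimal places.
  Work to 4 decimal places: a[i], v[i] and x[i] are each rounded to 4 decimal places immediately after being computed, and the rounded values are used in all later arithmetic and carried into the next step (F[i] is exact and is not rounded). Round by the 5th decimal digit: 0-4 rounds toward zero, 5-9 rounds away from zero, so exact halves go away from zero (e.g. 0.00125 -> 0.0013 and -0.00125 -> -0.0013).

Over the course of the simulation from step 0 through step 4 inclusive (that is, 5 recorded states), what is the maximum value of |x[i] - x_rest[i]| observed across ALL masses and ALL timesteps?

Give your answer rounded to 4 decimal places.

Step 0: x=[7.0000 11.0000 19.0000 25.0000] v=[0.0000 1.0000 0.0000 0.0000]
Step 1: x=[6.7500 11.7500 18.7500 25.0000] v=[-1.0000 3.0000 -1.0000 0.0000]
Step 2: x=[6.3750 12.7500 18.4063 24.9688] v=[-1.5000 4.0000 -1.3750 -0.1250]
Step 3: x=[6.0469 13.6602 18.1758 24.8672] v=[-1.3125 3.6407 -0.9219 -0.4063]
Step 4: x=[5.9204 14.1832 18.2173 24.6792] v=[-0.5059 2.0919 0.1660 -0.7520]
Max displacement = 2.1832

Answer: 2.1832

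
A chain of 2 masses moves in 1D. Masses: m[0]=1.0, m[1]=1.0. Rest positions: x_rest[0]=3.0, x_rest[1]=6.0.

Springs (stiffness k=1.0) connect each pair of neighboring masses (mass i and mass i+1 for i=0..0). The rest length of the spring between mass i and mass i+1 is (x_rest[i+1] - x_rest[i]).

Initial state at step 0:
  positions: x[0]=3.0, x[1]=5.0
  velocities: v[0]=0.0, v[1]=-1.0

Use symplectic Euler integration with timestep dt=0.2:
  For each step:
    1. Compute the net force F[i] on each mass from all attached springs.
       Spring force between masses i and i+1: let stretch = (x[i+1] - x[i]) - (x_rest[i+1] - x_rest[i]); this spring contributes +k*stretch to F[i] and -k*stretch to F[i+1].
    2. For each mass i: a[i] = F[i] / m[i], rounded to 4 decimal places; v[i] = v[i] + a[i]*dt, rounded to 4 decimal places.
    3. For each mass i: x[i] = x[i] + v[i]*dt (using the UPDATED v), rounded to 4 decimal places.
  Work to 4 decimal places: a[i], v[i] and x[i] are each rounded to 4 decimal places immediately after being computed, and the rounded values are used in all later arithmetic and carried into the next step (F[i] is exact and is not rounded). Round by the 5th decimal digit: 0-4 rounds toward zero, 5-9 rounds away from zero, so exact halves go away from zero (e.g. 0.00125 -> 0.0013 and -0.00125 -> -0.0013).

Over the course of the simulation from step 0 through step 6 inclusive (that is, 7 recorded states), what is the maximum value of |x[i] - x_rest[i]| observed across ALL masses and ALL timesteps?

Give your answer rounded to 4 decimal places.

Step 0: x=[3.0000 5.0000] v=[0.0000 -1.0000]
Step 1: x=[2.9600 4.8400] v=[-0.2000 -0.8000]
Step 2: x=[2.8752 4.7248] v=[-0.4240 -0.5760]
Step 3: x=[2.7444 4.6556] v=[-0.6541 -0.3459]
Step 4: x=[2.5700 4.6300] v=[-0.8719 -0.1281]
Step 5: x=[2.3580 4.6420] v=[-1.0599 0.0599]
Step 6: x=[2.1174 4.6826] v=[-1.2031 0.2031]
Max displacement = 1.3700

Answer: 1.3700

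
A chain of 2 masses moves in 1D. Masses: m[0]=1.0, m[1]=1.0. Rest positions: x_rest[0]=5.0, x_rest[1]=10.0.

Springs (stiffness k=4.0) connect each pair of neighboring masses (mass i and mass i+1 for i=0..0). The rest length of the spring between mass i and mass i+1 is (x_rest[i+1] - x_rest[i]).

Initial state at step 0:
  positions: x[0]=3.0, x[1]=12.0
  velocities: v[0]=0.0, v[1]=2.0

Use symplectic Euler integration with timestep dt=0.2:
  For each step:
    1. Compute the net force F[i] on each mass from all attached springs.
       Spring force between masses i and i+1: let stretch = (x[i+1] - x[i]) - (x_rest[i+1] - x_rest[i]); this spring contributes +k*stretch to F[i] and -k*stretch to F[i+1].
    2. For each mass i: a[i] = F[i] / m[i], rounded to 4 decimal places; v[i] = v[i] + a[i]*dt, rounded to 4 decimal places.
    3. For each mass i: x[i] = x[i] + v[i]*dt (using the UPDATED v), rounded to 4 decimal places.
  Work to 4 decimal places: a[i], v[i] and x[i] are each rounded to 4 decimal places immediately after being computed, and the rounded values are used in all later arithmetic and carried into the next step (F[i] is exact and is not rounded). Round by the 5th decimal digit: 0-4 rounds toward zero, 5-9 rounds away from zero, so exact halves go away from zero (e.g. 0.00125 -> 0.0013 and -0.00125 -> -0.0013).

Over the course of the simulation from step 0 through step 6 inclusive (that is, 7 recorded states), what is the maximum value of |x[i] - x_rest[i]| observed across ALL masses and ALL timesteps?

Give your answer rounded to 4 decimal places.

Step 0: x=[3.0000 12.0000] v=[0.0000 2.0000]
Step 1: x=[3.6400 11.7600] v=[3.2000 -1.2000]
Step 2: x=[4.7792 11.0208] v=[5.6960 -3.6960]
Step 3: x=[6.1171 10.0829] v=[6.6893 -4.6893]
Step 4: x=[7.2895 9.3105] v=[5.8619 -3.8619]
Step 5: x=[7.9852 9.0148] v=[3.4787 -1.4787]
Step 6: x=[8.0457 9.3543] v=[0.3024 1.6976]
Max displacement = 3.0457

Answer: 3.0457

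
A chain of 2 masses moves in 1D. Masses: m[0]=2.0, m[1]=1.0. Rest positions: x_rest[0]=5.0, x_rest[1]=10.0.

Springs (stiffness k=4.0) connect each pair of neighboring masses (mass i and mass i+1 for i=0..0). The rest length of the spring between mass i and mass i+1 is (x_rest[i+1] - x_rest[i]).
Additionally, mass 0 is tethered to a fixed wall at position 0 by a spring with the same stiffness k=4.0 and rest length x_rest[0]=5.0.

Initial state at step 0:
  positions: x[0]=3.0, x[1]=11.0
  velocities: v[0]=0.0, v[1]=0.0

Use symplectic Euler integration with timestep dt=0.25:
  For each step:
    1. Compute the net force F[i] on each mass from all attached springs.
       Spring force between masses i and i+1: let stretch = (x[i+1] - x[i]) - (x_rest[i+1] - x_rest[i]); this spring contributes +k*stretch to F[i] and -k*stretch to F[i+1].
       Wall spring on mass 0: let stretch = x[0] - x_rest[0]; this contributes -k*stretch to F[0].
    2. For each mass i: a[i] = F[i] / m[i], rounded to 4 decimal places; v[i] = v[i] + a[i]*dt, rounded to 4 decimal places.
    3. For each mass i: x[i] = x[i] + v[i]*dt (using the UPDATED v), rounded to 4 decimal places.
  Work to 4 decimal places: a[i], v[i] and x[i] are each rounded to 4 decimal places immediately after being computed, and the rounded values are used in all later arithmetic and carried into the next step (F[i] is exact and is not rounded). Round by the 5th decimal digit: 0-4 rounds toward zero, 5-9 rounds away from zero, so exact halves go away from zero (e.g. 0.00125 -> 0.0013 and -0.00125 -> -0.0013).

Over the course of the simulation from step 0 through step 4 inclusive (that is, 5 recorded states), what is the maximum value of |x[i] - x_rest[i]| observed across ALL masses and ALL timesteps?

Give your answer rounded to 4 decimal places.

Answer: 2.3193

Derivation:
Step 0: x=[3.0000 11.0000] v=[0.0000 0.0000]
Step 1: x=[3.6250 10.2500] v=[2.5000 -3.0000]
Step 2: x=[4.6250 9.0938] v=[4.0000 -4.6250]
Step 3: x=[5.6055 8.0704] v=[3.9219 -4.0938]
Step 4: x=[6.1934 7.6807] v=[2.3516 -1.5587]
Max displacement = 2.3193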